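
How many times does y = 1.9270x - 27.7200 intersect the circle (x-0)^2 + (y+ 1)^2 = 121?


Substitute y = 1.9270x - 27.7200: (x-0)^2 + (1.9270x- 27.7200+ 1)^2 = 121
Expand to Ax^2 + Bx + C = 0, where b-k = -26.72
A = 1+m^2 = 4.713329
B = 2(m(b-k) - h) = 2(1.9270*(-26.72) - 0) = -102.97888
C = h^2 + (b-k)^2 - r^2 = 0 + 713.9584 - 121 = 592.9584
disc = B^2-4AC = 10604.6497 - 11179.2321 = -574.5824
disc < 0

0 intersection points


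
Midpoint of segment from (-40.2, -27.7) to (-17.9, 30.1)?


Mx = (-40.2 - 17.9)/2 = -58.1/2 = -29.0500
My = (-27.7 + 30.1)/2 = 2.4/2 = 1.2000

(-29.0500, 1.2000)


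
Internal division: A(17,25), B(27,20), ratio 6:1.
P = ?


Px = (6*27 + 1*17)/7 = 179/7 = 25.5714
Py = (6*20 + 1*25)/7 = 145/7 = 20.7143

P = (25.5714, 20.7143)


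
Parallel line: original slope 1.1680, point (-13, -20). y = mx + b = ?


Parallel lines have equal slopes.
m2 = 1.1680
b2 = -20 - 1.1680*(-13) = -4.8160

y = 1.1680x - 4.8160


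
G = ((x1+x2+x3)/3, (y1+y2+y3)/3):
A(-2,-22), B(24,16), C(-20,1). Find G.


Gx = (-2+24- 20)/3 = 2/3 = 0.6667
Gy = (-22+16+1)/3 = -5/3 = -1.6667

G = (0.6667, -1.6667)


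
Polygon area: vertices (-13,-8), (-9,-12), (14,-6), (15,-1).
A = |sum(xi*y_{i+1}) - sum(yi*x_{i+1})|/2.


sum(xi*y_{i+1}) = -13*(-12) - 9*(-6) + 14*(-1) + 15*(-8) = 76
sum(yi*x_{i+1}) = -8*(-9) - 12*14 - 6*15 - 1*(-13) = -173
Area = |76 + 173|/2 = 249/2 = 124.5000

124.5000 sq units


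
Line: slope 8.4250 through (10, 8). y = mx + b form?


y - 8 = 8.4250(x - 10)
y = 8.4250x + 8 - 8.4250*10
y = 8.4250x - 76.2500

y = 8.4250x - 76.2500


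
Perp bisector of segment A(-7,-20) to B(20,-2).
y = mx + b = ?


Midpoint = (6.5, -11)
Slope of AB = dy/dx = 18/27 = 0.6667
Perp slope = -dx/dy = -27/18 = -1.5000
b = My - (perp slope)*Mx = -11 + (27*6.5)/18 = -11 + 9.7500 = -1.2500

y = -1.5000x - 1.2500


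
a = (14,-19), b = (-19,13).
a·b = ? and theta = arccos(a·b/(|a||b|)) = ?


a·b = 14*(-19) - 19*13 = -266 - 247 = -513
|a| = sqrt(196+361) = 23.6008
|b| = sqrt(361+169) = 23.0217
cos(theta) = -513/(sqrt(557)*sqrt(530)) = -513/sqrt(295210) = -0.944174
theta = arccos(-513/sqrt(295210)) = 160.7647 degrees

a·b = -513, theta = 160.7647 deg


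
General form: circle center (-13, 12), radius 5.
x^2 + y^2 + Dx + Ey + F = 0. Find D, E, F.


(x+ 13)^2 + (y-12)^2 = 5^2
D = -2h = 26, E = -2k = -24
F = h^2+k^2-r^2 = 169+144-25 = 288

D = 26, E = -24, F = 288


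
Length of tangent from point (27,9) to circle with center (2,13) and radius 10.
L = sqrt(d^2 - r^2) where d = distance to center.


d = sqrt((27-2)^2 + (9-13)^2) = sqrt(625+16) = 25.3180
L = sqrt(641.0000 - 100) = sqrt(541.0000) = 23.2594

23.2594


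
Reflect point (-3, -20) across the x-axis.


Reflection rule for x-axis: (x, -y)
(-3, -20) -> (-3, 20)

(-3, 20)


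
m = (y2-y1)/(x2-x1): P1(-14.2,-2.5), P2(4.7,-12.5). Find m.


dy = -12.5 + 2.5 = -10.0
dx = 4.7 + 14.2 = 18.9
m = -10.0/18.9 = -0.5291

m = -0.5291


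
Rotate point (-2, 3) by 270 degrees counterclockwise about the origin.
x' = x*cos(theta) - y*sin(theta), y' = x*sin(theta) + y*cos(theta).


cos(270) = 0, sin(270) = -1
x' = -2*0 - 3*(-1) = 3
y' = -2*(-1) + 3*0 = 2

(3, 2)


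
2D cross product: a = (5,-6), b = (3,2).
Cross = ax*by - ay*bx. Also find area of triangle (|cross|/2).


cross = 5*2 + 6*3 = 10 + 18 = 28
Triangle area = |28|/2 = 28/2 = 14.0000

cross = 28, triangle area = 14.0000


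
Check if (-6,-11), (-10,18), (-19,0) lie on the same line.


-6*(18-0) - 10*(0+ 11) - 19*(-11-18)
= -108 - 110 + 551 = 333

No, not collinear (determinant = 333)


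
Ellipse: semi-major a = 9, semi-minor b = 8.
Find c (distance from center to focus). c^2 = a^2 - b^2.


c^2 = 9^2 - 8^2 = 81 - 64 = 17
c = sqrt(17) = 4.1231

c = 4.1231


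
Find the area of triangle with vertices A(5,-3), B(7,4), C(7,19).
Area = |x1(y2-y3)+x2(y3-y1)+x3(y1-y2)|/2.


5*(4-19) = -75
7*(19+ 3) = 154
7*(-3-4) = -49
sum = 30
Area = |30|/2 = 15.0000

15.0000 sq units


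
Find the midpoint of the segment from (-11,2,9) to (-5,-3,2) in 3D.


Mx = (-11- 5)/2 = -8.0000
My = (2- 3)/2 = -0.5000
Mz = (9+2)/2 = 5.5000

M = (-8.0000, -0.5000, 5.5000)


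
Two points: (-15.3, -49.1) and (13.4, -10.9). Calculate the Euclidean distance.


dx = 13.4 + 15.3 = 28.7
dy = -10.9 + 49.1 = 38.2
d = sqrt(823.69 + 1459.24) = sqrt(2282.93) = 47.7800

47.7800


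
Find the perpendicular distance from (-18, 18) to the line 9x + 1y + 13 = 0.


|9*(-18) + 1*18 + 13| = |-131| = 131
sqrt(81 + 1) = sqrt(82) = 9.0554
d = 131/sqrt(82) = 14.4665

14.4665


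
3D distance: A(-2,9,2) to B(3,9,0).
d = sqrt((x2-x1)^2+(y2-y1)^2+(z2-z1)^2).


dx=5, dy=0, dz=-2
d = sqrt(25+0+4) = sqrt(29) = 5.3852

5.3852


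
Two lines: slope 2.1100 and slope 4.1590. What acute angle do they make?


m1-m2 = -2.049
1+m1*m2 = 9.77549
tan(theta) = |-2.049/9.77549| = 0.209606
theta = arctan(|-2.049/9.77549|) = 11.8381 degrees (acute angle)

11.8381 degrees


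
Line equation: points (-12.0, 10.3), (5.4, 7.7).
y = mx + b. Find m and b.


m = (-2.6)/(17.4) = -0.1494
b = y1 - m*x1 = 10.3 - (-2.6*(-12.0))/(17.4) = 10.3 - 1.7931 = 8.5069

y = -0.1494x + 8.5069


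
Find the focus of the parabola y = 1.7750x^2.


a = 1.7750
4a = 7.1000
focus = (0, 1/7.1000) = (0, 0.1408)

Focus = (0, 0.1408)


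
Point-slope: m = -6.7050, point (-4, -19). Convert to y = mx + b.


y + 19 = -6.7050(x + 4)
y = -6.7050x - 19 + 6.7050*(-4)
y = -6.7050x - 45.8200

y = -6.7050x - 45.8200


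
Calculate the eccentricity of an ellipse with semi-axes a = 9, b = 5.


c = sqrt(81-25) = sqrt(56) = 7.4833
e = c/a = sqrt(56)/9 = 0.8315

e = 0.8315


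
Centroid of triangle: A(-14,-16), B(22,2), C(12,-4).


Gx = (-14+22+12)/3 = 20/3 = 6.6667
Gy = (-16+2- 4)/3 = -18/3 = -6.0000

G = (6.6667, -6.0000)


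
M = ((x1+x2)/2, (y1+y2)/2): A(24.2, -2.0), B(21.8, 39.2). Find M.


Mx = (24.2 + 21.8)/2 = 46.0/2 = 23.0000
My = (-2.0 + 39.2)/2 = 37.2/2 = 18.6000

(23.0000, 18.6000)


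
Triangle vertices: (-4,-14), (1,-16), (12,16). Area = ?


-4*(-16-16) = 128
1*(16+ 14) = 30
12*(-14+ 16) = 24
sum = 182
Area = |182|/2 = 91.0000

91.0000 sq units


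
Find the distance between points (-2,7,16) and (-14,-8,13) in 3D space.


dx=-12, dy=-15, dz=-3
d = sqrt(144+225+9) = sqrt(378) = 19.4422

19.4422


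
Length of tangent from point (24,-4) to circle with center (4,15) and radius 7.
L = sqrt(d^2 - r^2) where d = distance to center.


d = sqrt((24-4)^2 + (-4-15)^2) = sqrt(400+361) = 27.5862
L = sqrt(761.0000 - 49) = sqrt(712.0000) = 26.6833

26.6833


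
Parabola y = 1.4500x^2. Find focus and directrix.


a = 1.4500
1/(4a) = 0.1724
Focus = (0, 0.1724)
Directrix: y = -0.1724

Focus = (0, 0.1724), Directrix: y = -0.1724


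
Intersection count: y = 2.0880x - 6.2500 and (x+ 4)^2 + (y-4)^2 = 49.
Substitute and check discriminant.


Substitute y = 2.0880x - 6.2500: (x+ 4)^2 + (2.0880x- 6.2500-4)^2 = 49
Expand to Ax^2 + Bx + C = 0, where b-k = -10.25
A = 1+m^2 = 5.359744
B = 2(m(b-k) - h) = 2(2.0880*(-10.25) + 4) = -34.804
C = h^2 + (b-k)^2 - r^2 = 16 + 105.0625 - 49 = 72.0625
disc = B^2-4AC = 1211.3184 - 1544.9462 = -333.6278
disc < 0

0 intersection points


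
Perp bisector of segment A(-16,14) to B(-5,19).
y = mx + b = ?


Midpoint = (-10.5, 16.5)
Slope of AB = dy/dx = 5/11 = 0.4545
Perp slope = -dx/dy = -11/5 = -2.2000
b = My - (perp slope)*Mx = 16.5 + (11*(-10.5))/5 = 16.5 - 23.1000 = -6.6000

y = -2.2000x - 6.6000


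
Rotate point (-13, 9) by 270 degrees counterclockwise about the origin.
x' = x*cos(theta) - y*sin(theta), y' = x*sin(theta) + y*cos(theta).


cos(270) = 0, sin(270) = -1
x' = -13*0 - 9*(-1) = 9
y' = -13*(-1) + 9*0 = 13

(9, 13)


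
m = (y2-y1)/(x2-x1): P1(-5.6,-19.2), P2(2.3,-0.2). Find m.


dy = -0.2 + 19.2 = 19.0
dx = 2.3 + 5.6 = 7.9
m = 19.0/7.9 = 2.4051

m = 2.4051


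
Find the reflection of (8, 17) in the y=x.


Reflection rule for y=x: (y, x)
(8, 17) -> (17, 8)

(17, 8)


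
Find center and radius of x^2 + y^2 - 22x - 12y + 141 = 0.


h = -D/2 = 22/2 = 11
k = -E/2 = 12/2 = 6
r^2 = h^2 + k^2 - F = 121 + 36 - 141 = 16
r = 4

Center (11, 6), radius = 4


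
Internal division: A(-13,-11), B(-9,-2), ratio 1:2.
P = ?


Px = (1*(-9) + 2*(-13))/3 = -35/3 = -11.6667
Py = (1*(-2) + 2*(-11))/3 = -24/3 = -8.0000

P = (-11.6667, -8.0000)


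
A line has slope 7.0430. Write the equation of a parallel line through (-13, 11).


Parallel lines have equal slopes.
m2 = 7.0430
b2 = 11 - 7.0430*(-13) = 102.5590

y = 7.0430x + 102.5590


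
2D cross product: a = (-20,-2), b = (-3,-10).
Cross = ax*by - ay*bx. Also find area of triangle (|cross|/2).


cross = -20*(-10) + 2*(-3) = 200 - 6 = 194
Triangle area = |194|/2 = 194/2 = 97.0000

cross = 194, triangle area = 97.0000


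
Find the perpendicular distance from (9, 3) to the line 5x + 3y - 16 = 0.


|5*9 + 3*3 - 16| = |38| = 38
sqrt(25 + 9) = sqrt(34) = 5.8310
d = 38/sqrt(34) = 6.5169

6.5169


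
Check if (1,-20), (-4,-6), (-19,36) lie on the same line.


1*(-6-36) - 4*(36+ 20) - 19*(-20+ 6)
= -42 - 224 + 266 = 0

Yes, collinear (determinant = 0)


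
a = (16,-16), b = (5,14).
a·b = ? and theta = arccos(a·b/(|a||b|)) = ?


a·b = 16*5 - 16*14 = 80 - 224 = -144
|a| = sqrt(256+256) = 22.6274
|b| = sqrt(25+196) = 14.8661
cos(theta) = -144/(sqrt(512)*sqrt(221)) = -144/sqrt(113152) = -0.428086
theta = arccos(-144/sqrt(113152)) = 115.3462 degrees

a·b = -144, theta = 115.3462 deg


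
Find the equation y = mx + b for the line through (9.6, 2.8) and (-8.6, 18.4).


m = (15.6)/(-18.2) = -0.8571
b = y1 - m*x1 = 2.8 - (15.6*9.6)/(-18.2) = 2.8 + 8.2286 = 11.0286

y = -0.8571x + 11.0286


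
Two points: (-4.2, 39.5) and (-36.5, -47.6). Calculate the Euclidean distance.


dx = -36.5 + 4.2 = -32.3
dy = -47.6 - 39.5 = -87.1
d = sqrt(1043.29 + 7586.41) = sqrt(8629.7) = 92.8962

92.8962


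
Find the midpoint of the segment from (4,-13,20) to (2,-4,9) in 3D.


Mx = (4+2)/2 = 3.0000
My = (-13- 4)/2 = -8.5000
Mz = (20+9)/2 = 14.5000

M = (3.0000, -8.5000, 14.5000)


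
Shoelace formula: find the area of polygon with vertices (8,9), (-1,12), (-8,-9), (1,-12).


sum(xi*y_{i+1}) = 8*12 - 1*(-9) - 8*(-12) + 1*9 = 210
sum(yi*x_{i+1}) = 9*(-1) + 12*(-8) - 9*1 - 12*8 = -210
Area = |210 + 210|/2 = 420/2 = 210.0000

210.0000 sq units


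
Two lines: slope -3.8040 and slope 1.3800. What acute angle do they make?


m1-m2 = -5.184
1+m1*m2 = -4.24952
tan(theta) = |-5.184/(-4.24952)| = 1.219902
theta = arctan(|-5.184/(-4.24952)|) = 50.6572 degrees (acute angle)

50.6572 degrees


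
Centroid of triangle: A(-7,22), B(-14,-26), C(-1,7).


Gx = (-7- 14- 1)/3 = -22/3 = -7.3333
Gy = (22- 26+7)/3 = 3/3 = 1.0000

G = (-7.3333, 1.0000)


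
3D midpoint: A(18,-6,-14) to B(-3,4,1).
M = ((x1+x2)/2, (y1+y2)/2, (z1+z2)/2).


Mx = (18- 3)/2 = 7.5000
My = (-6+4)/2 = -1.0000
Mz = (-14+1)/2 = -6.5000

M = (7.5000, -1.0000, -6.5000)


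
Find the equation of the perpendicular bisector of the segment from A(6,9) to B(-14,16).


Midpoint = (-4, 12.5)
Slope of AB = dy/dx = 7/(-20) = -0.3500
Perp slope = -dx/dy = 20/7 = 2.8571
b = My - (perp slope)*Mx = 12.5 + (-20*(-4))/7 = 12.5 + 11.4286 = 23.9286

y = 2.8571x + 23.9286


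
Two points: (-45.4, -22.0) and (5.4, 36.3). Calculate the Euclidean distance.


dx = 5.4 + 45.4 = 50.8
dy = 36.3 + 22.0 = 58.3
d = sqrt(2580.64 + 3398.89) = sqrt(5979.53) = 77.3274

77.3274


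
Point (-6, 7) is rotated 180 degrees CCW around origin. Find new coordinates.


cos(180) = -1, sin(180) = 0
x' = -6*(-1) - 7*0 = 6
y' = -6*0 + 7*(-1) = -7

(6, -7)


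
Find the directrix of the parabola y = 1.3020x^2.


a = 1.3020
1/(4a) = 0.1920
directrix: y = -0.1920 = -0.1920

y = -0.1920


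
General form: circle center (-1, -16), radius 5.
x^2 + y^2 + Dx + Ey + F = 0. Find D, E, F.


(x+ 1)^2 + (y+ 16)^2 = 5^2
D = -2h = 2, E = -2k = 32
F = h^2+k^2-r^2 = 1+256-25 = 232

D = 2, E = 32, F = 232


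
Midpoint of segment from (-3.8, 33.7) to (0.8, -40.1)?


Mx = (-3.8 + 0.8)/2 = -3.0/2 = -1.5000
My = (33.7 - 40.1)/2 = -6.4/2 = -3.2000

(-1.5000, -3.2000)


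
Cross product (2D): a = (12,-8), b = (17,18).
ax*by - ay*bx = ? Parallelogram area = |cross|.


cross = 12*18 + 8*17 = 216 + 136 = 352
Parallelogram area = |352| = 352

cross = 352, parallelogram area = 352


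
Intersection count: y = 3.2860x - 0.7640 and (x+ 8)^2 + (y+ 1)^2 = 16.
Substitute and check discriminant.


Substitute y = 3.2860x - 0.7640: (x+ 8)^2 + (3.2860x- 0.7640+ 1)^2 = 16
Expand to Ax^2 + Bx + C = 0, where b-k = 0.236
A = 1+m^2 = 11.797796
B = 2(m(b-k) - h) = 2(3.2860*0.236 + 8) = 17.550992
C = h^2 + (b-k)^2 - r^2 = 64 + 0.055696 - 16 = 48.055696
disc = B^2-4AC = 308.0373 - 2267.8052 = -1959.7679
disc < 0

0 intersection points


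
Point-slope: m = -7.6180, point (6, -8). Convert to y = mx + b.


y + 8 = -7.6180(x - 6)
y = -7.6180x - 8 + 7.6180*6
y = -7.6180x + 37.7080

y = -7.6180x + 37.7080


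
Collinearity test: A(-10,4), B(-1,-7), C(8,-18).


-10*(-7+ 18) - 1*(-18-4) + 8*(4+ 7)
= -110 + 22 + 88 = 0

Yes, collinear (determinant = 0)


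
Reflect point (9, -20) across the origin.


Reflection rule for origin: (-x, -y)
(9, -20) -> (-9, 20)

(-9, 20)


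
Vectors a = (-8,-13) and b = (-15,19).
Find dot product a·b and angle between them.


a·b = -8*(-15) - 13*19 = 120 - 247 = -127
|a| = sqrt(64+169) = 15.2643
|b| = sqrt(225+361) = 24.2074
cos(theta) = -127/(sqrt(233)*sqrt(586)) = -127/sqrt(136538) = -0.343698
theta = arccos(-127/sqrt(136538)) = 110.1023 degrees

a·b = -127, theta = 110.1023 deg


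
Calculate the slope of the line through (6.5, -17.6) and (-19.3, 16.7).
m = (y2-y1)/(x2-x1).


dy = 16.7 + 17.6 = 34.3
dx = -19.3 - 6.5 = -25.8
m = 34.3/(-25.8) = -1.3295

m = -1.3295


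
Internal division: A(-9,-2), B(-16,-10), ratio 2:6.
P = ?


Px = (2*(-16) + 6*(-9))/8 = -86/8 = -10.7500
Py = (2*(-10) + 6*(-2))/8 = -32/8 = -4.0000

P = (-10.7500, -4.0000)


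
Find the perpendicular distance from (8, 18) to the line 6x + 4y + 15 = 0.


|6*8 + 4*18 + 15| = |135| = 135
sqrt(36 + 16) = sqrt(52) = 7.2111
d = 135/sqrt(52) = 18.7211

18.7211


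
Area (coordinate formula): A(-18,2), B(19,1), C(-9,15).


-18*(1-15) = 252
19*(15-2) = 247
-9*(2-1) = -9
sum = 490
Area = |490|/2 = 245.0000

245.0000 sq units


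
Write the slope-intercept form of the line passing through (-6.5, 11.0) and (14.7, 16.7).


m = (5.7)/(21.2) = 0.2689
b = y1 - m*x1 = 11.0 - (5.7*(-6.5))/(21.2) = 11.0 + 1.7476 = 12.7476

y = 0.2689x + 12.7476


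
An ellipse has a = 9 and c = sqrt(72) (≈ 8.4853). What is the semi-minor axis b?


b^2 = 9^2 - (sqrt(72))^2 = 81 - 72 = 9
b = sqrt(9) = 3

b = 3


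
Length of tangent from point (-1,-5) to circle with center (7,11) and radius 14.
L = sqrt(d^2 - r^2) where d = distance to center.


d = sqrt((-1-7)^2 + (-5-11)^2) = sqrt(64+256) = 17.8885
L = sqrt(320.0000 - 196) = sqrt(124.0000) = 11.1355

11.1355


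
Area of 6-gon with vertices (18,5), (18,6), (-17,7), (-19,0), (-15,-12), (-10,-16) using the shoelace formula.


sum(xi*y_{i+1}) = 18*6 + 18*7 - 17*0 - 19*(-12) - 15*(-16) - 10*5 = 652
sum(yi*x_{i+1}) = 5*18 + 6*(-17) + 7*(-19) + 0*(-15) - 12*(-10) - 16*18 = -313
Area = |652 + 313|/2 = 965/2 = 482.5000

482.5000 sq units


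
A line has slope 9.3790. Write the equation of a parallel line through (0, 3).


Parallel lines have equal slopes.
m2 = 9.3790
b2 = 3 - 9.3790*0 = 3.0000

y = 9.3790x + 3.0000


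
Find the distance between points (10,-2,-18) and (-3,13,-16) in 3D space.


dx=-13, dy=15, dz=2
d = sqrt(169+225+4) = sqrt(398) = 19.9499

19.9499


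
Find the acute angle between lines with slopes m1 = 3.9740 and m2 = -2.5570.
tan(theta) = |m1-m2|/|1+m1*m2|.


m1-m2 = 6.531
1+m1*m2 = -9.161518
tan(theta) = |6.531/(-9.161518)| = 0.712873
theta = arctan(|6.531/(-9.161518)|) = 35.4840 degrees (acute angle)

35.4840 degrees


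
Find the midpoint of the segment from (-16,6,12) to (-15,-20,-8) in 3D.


Mx = (-16- 15)/2 = -15.5000
My = (6- 20)/2 = -7.0000
Mz = (12- 8)/2 = 2.0000

M = (-15.5000, -7.0000, 2.0000)


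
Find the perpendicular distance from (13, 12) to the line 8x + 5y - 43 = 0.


|8*13 + 5*12 - 43| = |121| = 121
sqrt(64 + 25) = sqrt(89) = 9.4340
d = 121/sqrt(89) = 12.8260

12.8260


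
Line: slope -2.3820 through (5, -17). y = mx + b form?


y + 17 = -2.3820(x - 5)
y = -2.3820x - 17 + 2.3820*5
y = -2.3820x - 5.0900

y = -2.3820x - 5.0900


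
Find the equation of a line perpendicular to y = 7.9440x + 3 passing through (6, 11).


Perpendicular slope = -1/m1 = -1/7.9440 = -0.1259
b2 = y0 - m2*x0 = 11 + 6/7.9440 = 11 + 0.7553 = 11.7553

y = -0.1259x + 11.7553


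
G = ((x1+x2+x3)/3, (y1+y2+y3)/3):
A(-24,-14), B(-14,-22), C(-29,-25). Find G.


Gx = (-24- 14- 29)/3 = -67/3 = -22.3333
Gy = (-14- 22- 25)/3 = -61/3 = -20.3333

G = (-22.3333, -20.3333)


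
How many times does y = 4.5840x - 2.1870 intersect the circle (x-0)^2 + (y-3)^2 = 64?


Substitute y = 4.5840x - 2.1870: (x-0)^2 + (4.5840x- 2.1870-3)^2 = 64
Expand to Ax^2 + Bx + C = 0, where b-k = -5.187
A = 1+m^2 = 22.013056
B = 2(m(b-k) - h) = 2(4.5840*(-5.187) - 0) = -47.554416
C = h^2 + (b-k)^2 - r^2 = 0 + 26.904969 - 64 = -37.095031
disc = B^2-4AC = 2261.4225 + 3266.3000 = 5527.7225
disc > 0

2 intersection points


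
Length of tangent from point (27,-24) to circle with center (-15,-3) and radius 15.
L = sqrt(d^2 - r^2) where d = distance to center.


d = sqrt((27+ 15)^2 + (-24+ 3)^2) = sqrt(1764+441) = 46.9574
L = sqrt(2205.0000 - 225) = sqrt(1980.0000) = 44.4972

44.4972


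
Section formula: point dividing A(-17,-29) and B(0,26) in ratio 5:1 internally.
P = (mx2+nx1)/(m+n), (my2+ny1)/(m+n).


Px = (5*0 + 1*(-17))/6 = -17/6 = -2.8333
Py = (5*26 + 1*(-29))/6 = 101/6 = 16.8333

P = (-2.8333, 16.8333)


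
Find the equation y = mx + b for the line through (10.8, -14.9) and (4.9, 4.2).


m = (19.1)/(-5.9) = -3.2373
b = y1 - m*x1 = -14.9 - (19.1*10.8)/(-5.9) = -14.9 + 34.9627 = 20.0627

y = -3.2373x + 20.0627


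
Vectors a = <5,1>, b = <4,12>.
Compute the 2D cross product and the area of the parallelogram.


cross = 5*12 - 1*4 = 60 - 4 = 56
Parallelogram area = |56| = 56

cross = 56, parallelogram area = 56


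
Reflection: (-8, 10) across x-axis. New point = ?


Reflection rule for x-axis: (x, -y)
(-8, 10) -> (-8, -10)

(-8, -10)


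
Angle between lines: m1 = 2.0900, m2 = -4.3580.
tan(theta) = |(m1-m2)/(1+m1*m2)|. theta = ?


m1-m2 = 6.448
1+m1*m2 = -8.10822
tan(theta) = |6.448/(-8.10822)| = 0.795242
theta = arctan(|6.448/(-8.10822)|) = 38.4932 degrees (acute angle)

38.4932 degrees


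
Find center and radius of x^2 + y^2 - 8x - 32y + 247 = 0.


h = -D/2 = 8/2 = 4
k = -E/2 = 32/2 = 16
r^2 = h^2 + k^2 - F = 16 + 256 - 247 = 25
r = 5

Center (4, 16), radius = 5


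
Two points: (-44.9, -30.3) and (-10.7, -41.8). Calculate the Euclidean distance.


dx = -10.7 + 44.9 = 34.2
dy = -41.8 + 30.3 = -11.5
d = sqrt(1169.64 + 132.25) = sqrt(1301.89) = 36.0817

36.0817


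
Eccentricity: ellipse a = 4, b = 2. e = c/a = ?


c = sqrt(16-4) = sqrt(12) = 3.4641
e = c/a = sqrt(12)/4 = 0.8660

e = 0.8660


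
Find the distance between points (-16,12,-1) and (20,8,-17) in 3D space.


dx=36, dy=-4, dz=-16
d = sqrt(1296+16+256) = sqrt(1568) = 39.5980

39.5980


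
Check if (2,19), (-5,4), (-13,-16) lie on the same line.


2*(4+ 16) - 5*(-16-19) - 13*(19-4)
= 40 + 175 - 195 = 20

No, not collinear (determinant = 20)


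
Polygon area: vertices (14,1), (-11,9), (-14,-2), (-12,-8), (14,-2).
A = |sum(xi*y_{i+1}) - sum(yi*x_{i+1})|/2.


sum(xi*y_{i+1}) = 14*9 - 11*(-2) - 14*(-8) - 12*(-2) + 14*1 = 298
sum(yi*x_{i+1}) = 1*(-11) + 9*(-14) - 2*(-12) - 8*14 - 2*14 = -253
Area = |298 + 253|/2 = 551/2 = 275.5000

275.5000 sq units


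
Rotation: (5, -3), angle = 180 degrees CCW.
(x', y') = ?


cos(180) = -1, sin(180) = 0
x' = 5*(-1) + 3*0 = -5
y' = 5*0 - 3*(-1) = 3

(-5, 3)


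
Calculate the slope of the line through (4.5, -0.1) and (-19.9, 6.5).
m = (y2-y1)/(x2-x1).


dy = 6.5 + 0.1 = 6.6
dx = -19.9 - 4.5 = -24.4
m = 6.6/(-24.4) = -0.2705

m = -0.2705


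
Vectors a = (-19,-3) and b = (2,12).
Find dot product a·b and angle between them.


a·b = -19*2 - 3*12 = -38 - 36 = -74
|a| = sqrt(361+9) = 19.2354
|b| = sqrt(4+144) = 12.1655
cos(theta) = -74/(sqrt(370)*sqrt(148)) = -74/sqrt(54760) = -0.316228
theta = arccos(-74/sqrt(54760)) = 108.4349 degrees

a·b = -74, theta = 108.4349 deg


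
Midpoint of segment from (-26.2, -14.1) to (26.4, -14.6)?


Mx = (-26.2 + 26.4)/2 = 0.2/2 = 0.1000
My = (-14.1 - 14.6)/2 = -28.7/2 = -14.3500

(0.1000, -14.3500)


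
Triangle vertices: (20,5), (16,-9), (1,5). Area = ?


20*(-9-5) = -280
16*(5-5) = 0
1*(5+ 9) = 14
sum = -266
Area = |-266|/2 = 133.0000

133.0000 sq units


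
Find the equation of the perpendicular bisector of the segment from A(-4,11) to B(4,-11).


Midpoint = (0, 0)
Slope of AB = dy/dx = -22/8 = -2.7500
Perp slope = -dx/dy = 8/22 = 0.3636
b = My - (perp slope)*Mx = 0 + (8*0)/(-22) = 0 + 0 = 0

y = 0.3636x + 0


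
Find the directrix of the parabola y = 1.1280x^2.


a = 1.1280
1/(4a) = 0.2216
directrix: y = -0.2216 = -0.2216

y = -0.2216


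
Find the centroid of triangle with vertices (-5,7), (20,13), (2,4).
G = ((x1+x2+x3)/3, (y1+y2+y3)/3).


Gx = (-5+20+2)/3 = 17/3 = 5.6667
Gy = (7+13+4)/3 = 24/3 = 8.0000

G = (5.6667, 8.0000)


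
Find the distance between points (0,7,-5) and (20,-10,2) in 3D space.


dx=20, dy=-17, dz=7
d = sqrt(400+289+49) = sqrt(738) = 27.1662

27.1662


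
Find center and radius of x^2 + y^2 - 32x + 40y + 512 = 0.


h = -D/2 = 32/2 = 16
k = -E/2 = -40/2 = -20
r^2 = h^2 + k^2 - F = 256 + 400 - 512 = 144
r = 12

Center (16, -20), radius = 12


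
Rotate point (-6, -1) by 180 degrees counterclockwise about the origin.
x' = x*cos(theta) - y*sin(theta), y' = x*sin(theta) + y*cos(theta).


cos(180) = -1, sin(180) = 0
x' = -6*(-1) + 1*0 = 6
y' = -6*0 - 1*(-1) = 1

(6, 1)


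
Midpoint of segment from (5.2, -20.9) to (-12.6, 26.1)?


Mx = (5.2 - 12.6)/2 = -7.4/2 = -3.7000
My = (-20.9 + 26.1)/2 = 5.2/2 = 2.6000

(-3.7000, 2.6000)


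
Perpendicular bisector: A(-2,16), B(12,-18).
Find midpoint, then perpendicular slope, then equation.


Midpoint = (5, -1)
Slope of AB = dy/dx = -34/14 = -2.4286
Perp slope = -dx/dy = 14/34 = 0.4118
b = My - (perp slope)*Mx = -1 + (14*5)/(-34) = -1 - 2.0588 = -3.0588

y = 0.4118x - 3.0588


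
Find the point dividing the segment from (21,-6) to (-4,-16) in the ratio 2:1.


Px = (2*(-4) + 1*21)/3 = 13/3 = 4.3333
Py = (2*(-16) + 1*(-6))/3 = -38/3 = -12.6667

P = (4.3333, -12.6667)


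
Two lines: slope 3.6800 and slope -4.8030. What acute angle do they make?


m1-m2 = 8.483
1+m1*m2 = -16.67504
tan(theta) = |8.483/(-16.67504)| = 0.508724
theta = arctan(|8.483/(-16.67504)|) = 26.9636 degrees (acute angle)

26.9636 degrees


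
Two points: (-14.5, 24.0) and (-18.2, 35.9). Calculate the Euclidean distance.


dx = -18.2 + 14.5 = -3.7
dy = 35.9 - 24.0 = 11.9
d = sqrt(13.69 + 141.61) = sqrt(155.3) = 12.4619

12.4619


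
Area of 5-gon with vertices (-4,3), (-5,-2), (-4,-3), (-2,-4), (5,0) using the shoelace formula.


sum(xi*y_{i+1}) = -4*(-2) - 5*(-3) - 4*(-4) - 2*0 + 5*3 = 54
sum(yi*x_{i+1}) = 3*(-5) - 2*(-4) - 3*(-2) - 4*5 + 0*(-4) = -21
Area = |54 + 21|/2 = 75/2 = 37.5000

37.5000 sq units


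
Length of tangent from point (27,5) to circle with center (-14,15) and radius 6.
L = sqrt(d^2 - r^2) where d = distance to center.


d = sqrt((27+ 14)^2 + (5-15)^2) = sqrt(1681+100) = 42.2019
L = sqrt(1781.0000 - 36) = sqrt(1745.0000) = 41.7732

41.7732


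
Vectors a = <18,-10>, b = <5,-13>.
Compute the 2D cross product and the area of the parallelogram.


cross = 18*(-13) + 10*5 = -234 + 50 = -184
Parallelogram area = |-184| = 184

cross = -184, parallelogram area = 184


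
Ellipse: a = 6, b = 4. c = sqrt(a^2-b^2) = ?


c^2 = 6^2 - 4^2 = 36 - 16 = 20
c = sqrt(20) = 4.4721

c = 4.4721


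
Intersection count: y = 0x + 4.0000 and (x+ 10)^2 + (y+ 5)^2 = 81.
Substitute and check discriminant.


Substitute y = 0x + 4.0000: (x+ 10)^2 + (0x+4.0000+ 5)^2 = 81
Expand to Ax^2 + Bx + C = 0, where b-k = 9
A = 1+m^2 = 1
B = 2(m(b-k) - h) = 2(0*9 + 10) = 20
C = h^2 + (b-k)^2 - r^2 = 100 + 81 - 81 = 100
disc = B^2-4AC = 400.0000 - 400.0000 = 0
disc = 0

1 intersection point (tangent)


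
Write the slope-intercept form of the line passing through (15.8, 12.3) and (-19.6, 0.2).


m = (-12.1)/(-35.4) = 0.3418
b = y1 - m*x1 = 12.3 - (-12.1*15.8)/(-35.4) = 12.3 - 5.4006 = 6.8994

y = 0.3418x + 6.8994


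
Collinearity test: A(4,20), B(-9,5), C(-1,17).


4*(5-17) - 9*(17-20) - 1*(20-5)
= -48 + 27 - 15 = -36

No, not collinear (determinant = -36)


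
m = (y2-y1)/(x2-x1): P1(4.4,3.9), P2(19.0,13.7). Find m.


dy = 13.7 - 3.9 = 9.8
dx = 19.0 - 4.4 = 14.6
m = 9.8/14.6 = 0.6712

m = 0.6712


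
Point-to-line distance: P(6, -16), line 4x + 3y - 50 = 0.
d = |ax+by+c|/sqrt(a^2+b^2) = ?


|4*6 + 3*(-16) - 50| = |-74| = 74
sqrt(16 + 9) = sqrt(25) = 5.0000
d = 74/sqrt(25) = 14.8000

14.8000


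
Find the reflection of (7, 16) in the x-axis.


Reflection rule for x-axis: (x, -y)
(7, 16) -> (7, -16)

(7, -16)


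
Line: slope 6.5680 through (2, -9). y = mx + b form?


y + 9 = 6.5680(x - 2)
y = 6.5680x - 9 - 6.5680*2
y = 6.5680x - 22.1360

y = 6.5680x - 22.1360


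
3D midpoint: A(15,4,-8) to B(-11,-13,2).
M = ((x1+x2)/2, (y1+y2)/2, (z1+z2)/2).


Mx = (15- 11)/2 = 2.0000
My = (4- 13)/2 = -4.5000
Mz = (-8+2)/2 = -3.0000

M = (2.0000, -4.5000, -3.0000)


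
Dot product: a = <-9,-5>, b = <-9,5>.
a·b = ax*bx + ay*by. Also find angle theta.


a·b = -9*(-9) - 5*5 = 81 - 25 = 56
|a| = sqrt(81+25) = 10.2956
|b| = sqrt(81+25) = 10.2956
cos(theta) = 56/(sqrt(106)*sqrt(106)) = 56/sqrt(11236) = 0.528302
theta = arccos(56/sqrt(11236)) = 58.1092 degrees

a·b = 56, theta = 58.1092 deg


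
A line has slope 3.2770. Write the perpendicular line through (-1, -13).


Perpendicular slope = -1/m1 = -1/3.2770 = -0.3052
b2 = y0 - m2*x0 = -13 - 1/3.2770 = -13 - 0.3052 = -13.3052

y = -0.3052x - 13.3052


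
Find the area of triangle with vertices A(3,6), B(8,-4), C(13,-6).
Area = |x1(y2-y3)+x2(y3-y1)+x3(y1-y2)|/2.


3*(-4+ 6) = 6
8*(-6-6) = -96
13*(6+ 4) = 130
sum = 40
Area = |40|/2 = 20.0000

20.0000 sq units


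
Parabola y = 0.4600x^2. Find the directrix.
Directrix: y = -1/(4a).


a = 0.4600
1/(4a) = 0.5435
directrix: y = -0.5435 = -0.5435

y = -0.5435


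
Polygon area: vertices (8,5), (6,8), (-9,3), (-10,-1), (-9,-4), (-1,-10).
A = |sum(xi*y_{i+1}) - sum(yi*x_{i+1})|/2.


sum(xi*y_{i+1}) = 8*8 + 6*3 - 9*(-1) - 10*(-4) - 9*(-10) - 1*5 = 216
sum(yi*x_{i+1}) = 5*6 + 8*(-9) + 3*(-10) - 1*(-9) - 4*(-1) - 10*8 = -139
Area = |216 + 139|/2 = 355/2 = 177.5000

177.5000 sq units


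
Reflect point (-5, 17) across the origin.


Reflection rule for origin: (-x, -y)
(-5, 17) -> (5, -17)

(5, -17)


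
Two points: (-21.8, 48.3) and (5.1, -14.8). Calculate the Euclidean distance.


dx = 5.1 + 21.8 = 26.9
dy = -14.8 - 48.3 = -63.1
d = sqrt(723.61 + 3981.61) = sqrt(4705.22) = 68.5946

68.5946


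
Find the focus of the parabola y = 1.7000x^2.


a = 1.7000
4a = 6.8000
focus = (0, 1/6.8000) = (0, 0.1471)

Focus = (0, 0.1471)


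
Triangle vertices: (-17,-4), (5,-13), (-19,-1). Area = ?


-17*(-13+ 1) = 204
5*(-1+ 4) = 15
-19*(-4+ 13) = -171
sum = 48
Area = |48|/2 = 24.0000

24.0000 sq units


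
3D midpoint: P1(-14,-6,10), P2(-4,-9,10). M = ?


Mx = (-14- 4)/2 = -9.0000
My = (-6- 9)/2 = -7.5000
Mz = (10+10)/2 = 10.0000

M = (-9.0000, -7.5000, 10.0000)


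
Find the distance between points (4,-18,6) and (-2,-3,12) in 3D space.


dx=-6, dy=15, dz=6
d = sqrt(36+225+36) = sqrt(297) = 17.2337

17.2337


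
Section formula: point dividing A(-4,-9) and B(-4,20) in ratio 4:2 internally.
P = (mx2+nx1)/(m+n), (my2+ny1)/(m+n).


Px = (4*(-4) + 2*(-4))/6 = -24/6 = -4.0000
Py = (4*20 + 2*(-9))/6 = 62/6 = 10.3333

P = (-4.0000, 10.3333)


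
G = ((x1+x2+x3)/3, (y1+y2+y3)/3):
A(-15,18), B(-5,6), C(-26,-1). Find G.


Gx = (-15- 5- 26)/3 = -46/3 = -15.3333
Gy = (18+6- 1)/3 = 23/3 = 7.6667

G = (-15.3333, 7.6667)


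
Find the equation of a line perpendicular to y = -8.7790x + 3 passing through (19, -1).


Perpendicular slope = -1/m1 = -1/(-8.7790) = 0.1139
b2 = y0 - m2*x0 = -1 + 19/(-8.7790) = -1 - 2.1643 = -3.1643

y = 0.1139x - 3.1643


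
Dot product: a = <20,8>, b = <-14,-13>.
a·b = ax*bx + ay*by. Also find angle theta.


a·b = 20*(-14) + 8*(-13) = -280 - 104 = -384
|a| = sqrt(400+64) = 21.5407
|b| = sqrt(196+169) = 19.1050
cos(theta) = -384/(sqrt(464)*sqrt(365)) = -384/sqrt(169360) = -0.933095
theta = arccos(-384/sqrt(169360)) = 158.9225 degrees

a·b = -384, theta = 158.9225 deg


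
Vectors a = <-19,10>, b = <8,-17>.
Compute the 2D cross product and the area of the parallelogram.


cross = -19*(-17) - 10*8 = 323 - 80 = 243
Parallelogram area = |243| = 243

cross = 243, parallelogram area = 243


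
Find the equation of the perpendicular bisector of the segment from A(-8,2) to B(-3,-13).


Midpoint = (-5.5, -5.5)
Slope of AB = dy/dx = -15/5 = -3.0000
Perp slope = -dx/dy = 5/15 = 0.3333
b = My - (perp slope)*Mx = -5.5 + (5*(-5.5))/(-15) = -5.5 + 1.8333 = -3.6667

y = 0.3333x - 3.6667


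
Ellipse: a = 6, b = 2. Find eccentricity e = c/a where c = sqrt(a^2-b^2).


c = sqrt(36-4) = sqrt(32) = 5.6569
e = c/a = sqrt(32)/6 = 0.9428

e = 0.9428


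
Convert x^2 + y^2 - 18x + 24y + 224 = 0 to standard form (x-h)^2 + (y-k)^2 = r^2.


h = -D/2 = 18/2 = 9
k = -E/2 = -24/2 = -12
r^2 = h^2 + k^2 - F = 81 + 144 - 224 = 1
r = 1

Center (9, -12), radius = 1


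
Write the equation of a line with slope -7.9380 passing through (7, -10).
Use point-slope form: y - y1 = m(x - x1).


y + 10 = -7.9380(x - 7)
y = -7.9380x - 10 + 7.9380*7
y = -7.9380x + 45.5660

y = -7.9380x + 45.5660


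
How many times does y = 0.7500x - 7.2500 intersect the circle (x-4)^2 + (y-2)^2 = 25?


Substitute y = 0.7500x - 7.2500: (x-4)^2 + (0.7500x- 7.2500-2)^2 = 25
Expand to Ax^2 + Bx + C = 0, where b-k = -9.25
A = 1+m^2 = 1.5625
B = 2(m(b-k) - h) = 2(0.7500*(-9.25) - 4) = -21.875
C = h^2 + (b-k)^2 - r^2 = 16 + 85.5625 - 25 = 76.5625
disc = B^2-4AC = 478.5156 - 478.5156 = 0
disc = 0

1 intersection point (tangent)


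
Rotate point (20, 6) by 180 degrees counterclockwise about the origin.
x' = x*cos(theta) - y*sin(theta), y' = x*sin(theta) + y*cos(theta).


cos(180) = -1, sin(180) = 0
x' = 20*(-1) - 6*0 = -20
y' = 20*0 + 6*(-1) = -6

(-20, -6)


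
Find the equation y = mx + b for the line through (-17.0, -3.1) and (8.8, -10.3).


m = (-7.2)/(25.8) = -0.2791
b = y1 - m*x1 = -3.1 - (-7.2*(-17.0))/(25.8) = -3.1 - 4.7442 = -7.8442

y = -0.2791x - 7.8442


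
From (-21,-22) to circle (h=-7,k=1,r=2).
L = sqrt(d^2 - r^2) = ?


d = sqrt((-21+ 7)^2 + (-22-1)^2) = sqrt(196+529) = 26.9258
L = sqrt(725.0000 - 4) = sqrt(721.0000) = 26.8514

26.8514


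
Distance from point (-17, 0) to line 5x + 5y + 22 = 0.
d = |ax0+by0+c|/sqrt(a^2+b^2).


|5*(-17) + 5*0 + 22| = |-63| = 63
sqrt(25 + 25) = sqrt(50) = 7.0711
d = 63/sqrt(50) = 8.9095

8.9095


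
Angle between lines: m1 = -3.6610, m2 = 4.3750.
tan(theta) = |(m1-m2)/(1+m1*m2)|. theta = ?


m1-m2 = -8.036
1+m1*m2 = -15.016875
tan(theta) = |-8.036/(-15.016875)| = 0.535131
theta = arctan(|-8.036/(-15.016875)|) = 28.1526 degrees (acute angle)

28.1526 degrees


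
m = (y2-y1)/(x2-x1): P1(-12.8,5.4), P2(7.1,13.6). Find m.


dy = 13.6 - 5.4 = 8.2
dx = 7.1 + 12.8 = 19.9
m = 8.2/19.9 = 0.4121

m = 0.4121


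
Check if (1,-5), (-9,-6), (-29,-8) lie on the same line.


1*(-6+ 8) - 9*(-8+ 5) - 29*(-5+ 6)
= 2 + 27 - 29 = 0

Yes, collinear (determinant = 0)


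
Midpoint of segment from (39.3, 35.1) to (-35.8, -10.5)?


Mx = (39.3 - 35.8)/2 = 3.5/2 = 1.7500
My = (35.1 - 10.5)/2 = 24.6/2 = 12.3000

(1.7500, 12.3000)


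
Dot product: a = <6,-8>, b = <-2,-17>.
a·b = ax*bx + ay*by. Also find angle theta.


a·b = 6*(-2) - 8*(-17) = -12 + 136 = 124
|a| = sqrt(36+64) = 10.0000
|b| = sqrt(4+289) = 17.1172
cos(theta) = 124/(sqrt(100)*sqrt(293)) = 124/sqrt(29300) = 0.724416
theta = arccos(124/sqrt(29300)) = 43.5797 degrees

a·b = 124, theta = 43.5797 deg


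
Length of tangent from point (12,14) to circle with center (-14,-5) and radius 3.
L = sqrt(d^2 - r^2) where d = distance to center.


d = sqrt((12+ 14)^2 + (14+ 5)^2) = sqrt(676+361) = 32.2025
L = sqrt(1037.0000 - 9) = sqrt(1028.0000) = 32.0624

32.0624


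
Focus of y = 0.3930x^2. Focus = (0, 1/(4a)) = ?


a = 0.3930
4a = 1.5720
focus = (0, 1/1.5720) = (0, 0.6361)

Focus = (0, 0.6361)


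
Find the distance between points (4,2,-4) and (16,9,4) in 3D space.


dx=12, dy=7, dz=8
d = sqrt(144+49+64) = sqrt(257) = 16.0312

16.0312


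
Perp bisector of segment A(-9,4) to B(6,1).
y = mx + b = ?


Midpoint = (-1.5, 2.5)
Slope of AB = dy/dx = -3/15 = -0.2000
Perp slope = -dx/dy = 15/3 = 5.0000
b = My - (perp slope)*Mx = 2.5 + (15*(-1.5))/(-3) = 2.5 + 7.5000 = 10.0000

y = 5.0000x + 10.0000


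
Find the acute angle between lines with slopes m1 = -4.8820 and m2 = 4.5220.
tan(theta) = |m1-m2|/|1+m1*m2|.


m1-m2 = -9.404
1+m1*m2 = -21.076404
tan(theta) = |-9.404/(-21.076404)| = 0.446186
theta = arctan(|-9.404/(-21.076404)|) = 24.0458 degrees (acute angle)

24.0458 degrees


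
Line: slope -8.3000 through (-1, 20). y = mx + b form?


y - 20 = -8.3000(x + 1)
y = -8.3000x + 20 + 8.3000*(-1)
y = -8.3000x + 11.7000

y = -8.3000x + 11.7000


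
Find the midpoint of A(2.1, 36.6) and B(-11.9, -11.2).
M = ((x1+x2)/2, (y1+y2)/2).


Mx = (2.1 - 11.9)/2 = -9.8/2 = -4.9000
My = (36.6 - 11.2)/2 = 25.4/2 = 12.7000

(-4.9000, 12.7000)


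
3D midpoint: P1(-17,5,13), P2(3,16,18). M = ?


Mx = (-17+3)/2 = -7.0000
My = (5+16)/2 = 10.5000
Mz = (13+18)/2 = 15.5000

M = (-7.0000, 10.5000, 15.5000)


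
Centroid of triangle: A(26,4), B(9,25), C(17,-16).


Gx = (26+9+17)/3 = 52/3 = 17.3333
Gy = (4+25- 16)/3 = 13/3 = 4.3333

G = (17.3333, 4.3333)


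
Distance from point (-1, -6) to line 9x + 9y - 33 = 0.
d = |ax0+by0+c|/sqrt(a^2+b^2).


|9*(-1) + 9*(-6) - 33| = |-96| = 96
sqrt(81 + 81) = sqrt(162) = 12.7279
d = 96/sqrt(162) = 7.5425

7.5425


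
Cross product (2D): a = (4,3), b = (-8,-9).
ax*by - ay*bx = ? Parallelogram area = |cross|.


cross = 4*(-9) - 3*(-8) = -36 + 24 = -12
Parallelogram area = |-12| = 12

cross = -12, parallelogram area = 12


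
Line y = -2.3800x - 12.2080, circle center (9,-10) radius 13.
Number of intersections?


Substitute y = -2.3800x - 12.2080: (x-9)^2 + (-2.3800x- 12.2080+ 10)^2 = 169
Expand to Ax^2 + Bx + C = 0, where b-k = -2.208
A = 1+m^2 = 6.6644
B = 2(m(b-k) - h) = 2(-2.3800*(-2.208) - 9) = -7.48992
C = h^2 + (b-k)^2 - r^2 = 81 + 4.875264 - 169 = -83.124736
disc = B^2-4AC = 56.0989 + 2215.9060 = 2272.0049
disc > 0

2 intersection points


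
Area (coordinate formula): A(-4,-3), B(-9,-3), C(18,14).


-4*(-3-14) = 68
-9*(14+ 3) = -153
18*(-3+ 3) = 0
sum = -85
Area = |-85|/2 = 42.5000

42.5000 sq units


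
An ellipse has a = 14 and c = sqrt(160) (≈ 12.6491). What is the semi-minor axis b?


b^2 = 14^2 - (sqrt(160))^2 = 196 - 160 = 36
b = sqrt(36) = 6

b = 6


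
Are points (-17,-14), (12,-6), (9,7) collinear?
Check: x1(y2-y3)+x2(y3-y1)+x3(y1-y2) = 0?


-17*(-6-7) + 12*(7+ 14) + 9*(-14+ 6)
= 221 + 252 - 72 = 401

No, not collinear (determinant = 401)


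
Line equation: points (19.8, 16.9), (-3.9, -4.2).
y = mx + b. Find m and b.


m = (-21.1)/(-23.7) = 0.8903
b = y1 - m*x1 = 16.9 - (-21.1*19.8)/(-23.7) = 16.9 - 17.6278 = -0.7278

y = 0.8903x - 0.7278


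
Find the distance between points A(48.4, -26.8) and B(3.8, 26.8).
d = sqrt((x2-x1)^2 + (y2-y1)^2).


dx = 3.8 - 48.4 = -44.6
dy = 26.8 + 26.8 = 53.6
d = sqrt(1989.16 + 2872.96) = sqrt(4862.12) = 69.7289

69.7289


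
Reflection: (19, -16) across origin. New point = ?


Reflection rule for origin: (-x, -y)
(19, -16) -> (-19, 16)

(-19, 16)


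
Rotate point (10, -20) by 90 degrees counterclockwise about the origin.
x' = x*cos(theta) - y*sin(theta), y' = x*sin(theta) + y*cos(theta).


cos(90) = 0, sin(90) = 1
x' = 10*0 + 20*1 = 20
y' = 10*1 - 20*0 = 10

(20, 10)


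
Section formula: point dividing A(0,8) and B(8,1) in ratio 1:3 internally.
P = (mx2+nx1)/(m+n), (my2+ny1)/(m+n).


Px = (1*8 + 3*0)/4 = 8/4 = 2.0000
Py = (1*1 + 3*8)/4 = 25/4 = 6.2500

P = (2.0000, 6.2500)


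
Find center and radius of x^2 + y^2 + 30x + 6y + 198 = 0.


h = -D/2 = -30/2 = -15
k = -E/2 = -6/2 = -3
r^2 = h^2 + k^2 - F = 225 + 9 - 198 = 36
r = 6

Center (-15, -3), radius = 6


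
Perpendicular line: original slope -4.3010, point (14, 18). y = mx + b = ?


Perpendicular slope = -1/m1 = -1/(-4.3010) = 0.2325
b2 = y0 - m2*x0 = 18 + 14/(-4.3010) = 18 - 3.2551 = 14.7449

y = 0.2325x + 14.7449


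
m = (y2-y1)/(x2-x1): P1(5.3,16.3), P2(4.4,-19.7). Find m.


dy = -19.7 - 16.3 = -36.0
dx = 4.4 - 5.3 = -0.9
m = -36.0/(-0.9) = 40.0000

m = 40.0000


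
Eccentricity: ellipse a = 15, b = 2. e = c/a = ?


c = sqrt(225-4) = sqrt(221) = 14.8661
e = c/a = sqrt(221)/15 = 0.9911

e = 0.9911


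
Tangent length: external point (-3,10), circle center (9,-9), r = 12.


d = sqrt((-3-9)^2 + (10+ 9)^2) = sqrt(144+361) = 22.4722
L = sqrt(505.0000 - 144) = sqrt(361.0000) = 19.0000

19.0000


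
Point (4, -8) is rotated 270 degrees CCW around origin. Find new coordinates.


cos(270) = 0, sin(270) = -1
x' = 4*0 + 8*(-1) = -8
y' = 4*(-1) - 8*0 = -4

(-8, -4)


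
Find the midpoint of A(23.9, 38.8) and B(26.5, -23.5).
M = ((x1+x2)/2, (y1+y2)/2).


Mx = (23.9 + 26.5)/2 = 50.4/2 = 25.2000
My = (38.8 - 23.5)/2 = 15.3/2 = 7.6500

(25.2000, 7.6500)


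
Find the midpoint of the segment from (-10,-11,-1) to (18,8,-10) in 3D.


Mx = (-10+18)/2 = 4.0000
My = (-11+8)/2 = -1.5000
Mz = (-1- 10)/2 = -5.5000

M = (4.0000, -1.5000, -5.5000)


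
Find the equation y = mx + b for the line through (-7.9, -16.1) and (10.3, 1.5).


m = (17.6)/(18.2) = 0.9670
b = y1 - m*x1 = -16.1 - (17.6*(-7.9))/(18.2) = -16.1 + 7.6396 = -8.4604

y = 0.9670x - 8.4604


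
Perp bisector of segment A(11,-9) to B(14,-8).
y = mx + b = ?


Midpoint = (12.5, -8.5)
Slope of AB = dy/dx = 1/3 = 0.3333
Perp slope = -dx/dy = -3/1 = -3.0000
b = My - (perp slope)*Mx = -8.5 + (3*12.5)/1 = -8.5 + 37.5000 = 29.0000

y = -3.0000x + 29.0000


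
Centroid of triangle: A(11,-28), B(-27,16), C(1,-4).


Gx = (11- 27+1)/3 = -15/3 = -5.0000
Gy = (-28+16- 4)/3 = -16/3 = -5.3333

G = (-5.0000, -5.3333)


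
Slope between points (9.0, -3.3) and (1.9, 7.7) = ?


dy = 7.7 + 3.3 = 11.0
dx = 1.9 - 9.0 = -7.1
m = 11.0/(-7.1) = -1.5493

m = -1.5493


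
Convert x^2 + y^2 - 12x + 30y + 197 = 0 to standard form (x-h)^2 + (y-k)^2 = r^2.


h = -D/2 = 12/2 = 6
k = -E/2 = -30/2 = -15
r^2 = h^2 + k^2 - F = 36 + 225 - 197 = 64
r = 8

Center (6, -15), radius = 8


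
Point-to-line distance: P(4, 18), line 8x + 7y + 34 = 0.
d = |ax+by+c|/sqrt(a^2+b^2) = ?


|8*4 + 7*18 + 34| = |192| = 192
sqrt(64 + 49) = sqrt(113) = 10.6301
d = 192/sqrt(113) = 18.0618

18.0618


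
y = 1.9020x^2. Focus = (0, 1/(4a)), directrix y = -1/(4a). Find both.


a = 1.9020
1/(4a) = 0.1314
Focus = (0, 0.1314)
Directrix: y = -0.1314

Focus = (0, 0.1314), Directrix: y = -0.1314
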